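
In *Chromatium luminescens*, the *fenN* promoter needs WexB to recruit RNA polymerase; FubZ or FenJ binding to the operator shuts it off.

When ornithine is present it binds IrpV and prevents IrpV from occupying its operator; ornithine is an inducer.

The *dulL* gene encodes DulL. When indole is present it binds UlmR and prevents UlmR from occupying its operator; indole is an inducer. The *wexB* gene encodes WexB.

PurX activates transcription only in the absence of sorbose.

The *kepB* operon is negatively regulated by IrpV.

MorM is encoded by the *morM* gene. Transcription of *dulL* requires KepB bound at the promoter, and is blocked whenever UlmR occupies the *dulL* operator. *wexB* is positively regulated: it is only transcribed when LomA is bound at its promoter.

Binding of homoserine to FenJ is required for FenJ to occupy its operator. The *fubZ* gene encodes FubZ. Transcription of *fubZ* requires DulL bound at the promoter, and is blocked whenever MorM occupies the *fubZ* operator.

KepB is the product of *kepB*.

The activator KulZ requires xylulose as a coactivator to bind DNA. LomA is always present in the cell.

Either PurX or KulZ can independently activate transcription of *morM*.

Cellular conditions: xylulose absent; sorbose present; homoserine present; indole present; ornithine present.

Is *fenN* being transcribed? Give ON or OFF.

OFF

LomA is produced constitutively and is active.
No repressor is bound and LomA is active, so *wexB* is transcribed.
So WexB is produced and active.
Indole is present, so UlmR is inactive.
Ornithine is present, so IrpV is inactive.
With no repressor bound, *kepB* is transcribed.
So KepB is produced and active.
No repressor is bound and KepB is active, so *dulL* is transcribed.
So DulL is produced and active.
Sorbose is present, so PurX is inactive.
Xylulose is absent, so KulZ is inactive.
No activator is available at the *morM* promoter, so *morM* is not transcribed.
So MorM is not produced.
No repressor is bound and DulL is active, so *fubZ* is transcribed.
So FubZ is produced and active.
Homoserine is present, so FenJ is active.
With repressor FubZ bound, *fenN* is not transcribed.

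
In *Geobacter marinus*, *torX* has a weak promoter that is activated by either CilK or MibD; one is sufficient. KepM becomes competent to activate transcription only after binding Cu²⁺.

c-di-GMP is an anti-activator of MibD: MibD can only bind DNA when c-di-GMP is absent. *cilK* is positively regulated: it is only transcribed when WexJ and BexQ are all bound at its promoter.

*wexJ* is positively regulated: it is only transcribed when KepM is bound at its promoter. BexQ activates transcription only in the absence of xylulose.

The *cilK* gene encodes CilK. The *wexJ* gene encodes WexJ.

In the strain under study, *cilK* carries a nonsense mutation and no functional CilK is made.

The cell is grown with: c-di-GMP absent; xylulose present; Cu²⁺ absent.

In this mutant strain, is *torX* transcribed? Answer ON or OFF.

ON

CilK is non-functional in this strain, so it has no effect.
c-di-GMP is absent, so MibD is active.
Activator MibD is present, so *torX* is transcribed.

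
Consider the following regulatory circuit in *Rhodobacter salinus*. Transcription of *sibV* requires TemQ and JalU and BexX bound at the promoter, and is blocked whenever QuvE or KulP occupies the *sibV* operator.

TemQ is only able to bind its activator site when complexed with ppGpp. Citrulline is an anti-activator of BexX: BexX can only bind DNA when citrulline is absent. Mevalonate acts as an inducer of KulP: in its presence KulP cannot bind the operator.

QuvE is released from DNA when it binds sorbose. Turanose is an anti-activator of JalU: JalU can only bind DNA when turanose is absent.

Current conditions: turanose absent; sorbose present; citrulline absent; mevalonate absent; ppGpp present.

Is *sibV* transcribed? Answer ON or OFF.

ppGpp is present, so TemQ is active.
Sorbose is present, so QuvE is inactive.
Turanose is absent, so JalU is active.
Citrulline is absent, so BexX is active.
Mevalonate is absent, so KulP is active.
With repressor KulP bound, *sibV* is not transcribed.

OFF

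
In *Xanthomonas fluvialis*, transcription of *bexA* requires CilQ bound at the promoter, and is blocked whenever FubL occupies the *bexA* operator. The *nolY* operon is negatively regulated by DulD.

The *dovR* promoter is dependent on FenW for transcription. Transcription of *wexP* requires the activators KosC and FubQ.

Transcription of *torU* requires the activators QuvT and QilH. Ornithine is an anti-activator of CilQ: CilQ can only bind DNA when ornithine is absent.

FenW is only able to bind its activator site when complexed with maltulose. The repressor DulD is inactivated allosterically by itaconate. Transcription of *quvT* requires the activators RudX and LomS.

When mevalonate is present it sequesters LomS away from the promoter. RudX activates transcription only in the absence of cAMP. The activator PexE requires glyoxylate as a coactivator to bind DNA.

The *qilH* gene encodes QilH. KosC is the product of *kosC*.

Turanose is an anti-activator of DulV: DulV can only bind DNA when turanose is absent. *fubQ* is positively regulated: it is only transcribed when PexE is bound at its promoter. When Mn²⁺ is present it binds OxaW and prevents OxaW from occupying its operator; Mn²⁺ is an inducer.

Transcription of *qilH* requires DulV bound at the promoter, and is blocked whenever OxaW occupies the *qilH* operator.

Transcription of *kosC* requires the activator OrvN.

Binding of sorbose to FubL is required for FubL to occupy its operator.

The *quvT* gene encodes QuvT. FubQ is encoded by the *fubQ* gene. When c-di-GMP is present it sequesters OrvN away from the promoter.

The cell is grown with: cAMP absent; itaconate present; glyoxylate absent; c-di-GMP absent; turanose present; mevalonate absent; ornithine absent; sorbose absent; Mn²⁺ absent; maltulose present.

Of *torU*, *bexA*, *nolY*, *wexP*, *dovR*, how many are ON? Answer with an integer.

cAMP is absent, so RudX is active.
Mevalonate is absent, so LomS is active.
No repressor is bound and RudX and LomS are active, so *quvT* is transcribed.
So QuvT is produced and active.
Mn²⁺ is absent, so OxaW is active.
Turanose is present, so DulV is inactive.
With repressor OxaW bound, *qilH* is not transcribed.
So QilH is not produced.
Required activator QilH is absent, so *torU* is not transcribed.
→ *torU* is OFF.
Sorbose is absent, so FubL is inactive.
Ornithine is absent, so CilQ is active.
No repressor is bound and CilQ is active, so *bexA* is transcribed.
→ *bexA* is ON.
Itaconate is present, so DulD is inactive.
With no repressor bound, *nolY* is transcribed.
→ *nolY* is ON.
c-di-GMP is absent, so OrvN is active.
No repressor is bound and OrvN is active, so *kosC* is transcribed.
So KosC is produced and active.
Glyoxylate is absent, so PexE is inactive.
Required activator PexE is absent, so *fubQ* is not transcribed.
So FubQ is not produced.
Required activator FubQ is absent, so *wexP* is not transcribed.
→ *wexP* is OFF.
Maltulose is present, so FenW is active.
No repressor is bound and FenW is active, so *dovR* is transcribed.
→ *dovR* is ON.
3 of the 5 genes are transcribed.

3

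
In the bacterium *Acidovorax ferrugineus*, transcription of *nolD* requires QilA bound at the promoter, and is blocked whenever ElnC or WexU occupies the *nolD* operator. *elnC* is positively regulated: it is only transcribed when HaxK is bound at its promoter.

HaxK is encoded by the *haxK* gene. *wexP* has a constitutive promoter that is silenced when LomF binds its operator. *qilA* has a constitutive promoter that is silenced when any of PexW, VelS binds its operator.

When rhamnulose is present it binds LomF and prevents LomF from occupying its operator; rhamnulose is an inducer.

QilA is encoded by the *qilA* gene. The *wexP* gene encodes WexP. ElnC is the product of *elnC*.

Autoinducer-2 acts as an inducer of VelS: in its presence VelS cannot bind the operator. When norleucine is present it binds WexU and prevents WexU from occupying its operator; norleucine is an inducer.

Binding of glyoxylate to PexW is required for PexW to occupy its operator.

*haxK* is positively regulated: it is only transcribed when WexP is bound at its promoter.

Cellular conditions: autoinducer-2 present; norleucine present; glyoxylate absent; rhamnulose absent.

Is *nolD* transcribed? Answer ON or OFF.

ON

Glyoxylate is absent, so PexW is inactive.
Autoinducer-2 is present, so VelS is inactive.
With no repressor bound, *qilA* is transcribed.
So QilA is produced and active.
Rhamnulose is absent, so LomF is active.
With repressor LomF bound, *wexP* is not transcribed.
So WexP is not produced.
Required activator WexP is absent, so *haxK* is not transcribed.
So HaxK is not produced.
Required activator HaxK is absent, so *elnC* is not transcribed.
So ElnC is not produced.
Norleucine is present, so WexU is inactive.
No repressor is bound and QilA is active, so *nolD* is transcribed.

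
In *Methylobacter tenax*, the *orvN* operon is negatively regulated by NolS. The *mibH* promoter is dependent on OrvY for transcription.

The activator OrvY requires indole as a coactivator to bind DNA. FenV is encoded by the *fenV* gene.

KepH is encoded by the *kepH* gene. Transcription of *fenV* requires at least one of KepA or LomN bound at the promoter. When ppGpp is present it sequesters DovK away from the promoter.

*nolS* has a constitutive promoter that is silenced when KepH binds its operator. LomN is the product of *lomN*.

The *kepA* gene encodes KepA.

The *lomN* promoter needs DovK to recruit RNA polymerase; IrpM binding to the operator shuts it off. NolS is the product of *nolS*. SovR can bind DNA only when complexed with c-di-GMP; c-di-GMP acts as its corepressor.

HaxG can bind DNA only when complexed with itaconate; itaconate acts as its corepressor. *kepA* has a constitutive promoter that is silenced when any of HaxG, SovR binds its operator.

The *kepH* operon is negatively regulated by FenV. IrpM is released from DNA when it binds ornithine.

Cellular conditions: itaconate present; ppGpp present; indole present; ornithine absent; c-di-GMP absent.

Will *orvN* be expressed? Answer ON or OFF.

ON

Itaconate is present, so HaxG is active.
c-di-GMP is absent, so SovR is inactive.
With repressor HaxG bound, *kepA* is not transcribed.
So KepA is not produced.
Ornithine is absent, so IrpM is active.
ppGpp is present, so DovK is inactive.
With repressor IrpM bound, *lomN* is not transcribed.
So LomN is not produced.
No activator is available at the *fenV* promoter, so *fenV* is not transcribed.
So FenV is not produced.
With no repressor bound, *kepH* is transcribed.
So KepH is produced and active.
With repressor KepH bound, *nolS* is not transcribed.
So NolS is not produced.
With no repressor bound, *orvN* is transcribed.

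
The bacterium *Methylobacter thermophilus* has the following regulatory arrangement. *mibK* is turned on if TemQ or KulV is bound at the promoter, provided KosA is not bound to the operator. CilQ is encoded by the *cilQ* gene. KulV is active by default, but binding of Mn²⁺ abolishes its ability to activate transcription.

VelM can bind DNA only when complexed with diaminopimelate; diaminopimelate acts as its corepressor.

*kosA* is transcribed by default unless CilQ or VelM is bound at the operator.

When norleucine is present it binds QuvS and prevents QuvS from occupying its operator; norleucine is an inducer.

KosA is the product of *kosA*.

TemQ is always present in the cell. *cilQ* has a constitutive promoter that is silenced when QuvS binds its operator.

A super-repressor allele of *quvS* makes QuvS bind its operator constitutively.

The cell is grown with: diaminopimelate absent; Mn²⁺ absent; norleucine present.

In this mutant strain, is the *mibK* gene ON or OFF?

OFF

TemQ is produced constitutively and is active.
QuvS is constitutively active in this strain.
With repressor QuvS bound, *cilQ* is not transcribed.
So CilQ is not produced.
Diaminopimelate is absent, so VelM is inactive.
With no repressor bound, *kosA* is transcribed.
So KosA is produced and active.
Mn²⁺ is absent, so KulV is active.
With repressor KosA bound, *mibK* is not transcribed.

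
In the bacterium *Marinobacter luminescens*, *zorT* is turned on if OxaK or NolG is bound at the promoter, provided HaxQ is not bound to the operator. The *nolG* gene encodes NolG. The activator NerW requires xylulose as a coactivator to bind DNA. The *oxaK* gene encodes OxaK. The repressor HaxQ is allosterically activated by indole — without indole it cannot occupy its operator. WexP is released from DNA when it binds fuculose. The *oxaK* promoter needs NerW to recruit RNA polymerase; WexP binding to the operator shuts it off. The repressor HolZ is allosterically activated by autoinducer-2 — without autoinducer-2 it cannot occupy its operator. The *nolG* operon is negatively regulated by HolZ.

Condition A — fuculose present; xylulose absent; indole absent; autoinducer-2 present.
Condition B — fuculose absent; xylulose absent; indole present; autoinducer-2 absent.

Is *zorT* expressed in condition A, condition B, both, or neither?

neither

Condition A:
Fuculose is present, so WexP is inactive.
Xylulose is absent, so NerW is inactive.
Required activator NerW is absent, so *oxaK* is not transcribed.
So OxaK is not produced.
Indole is absent, so HaxQ is inactive.
Autoinducer-2 is present, so HolZ is active.
With repressor HolZ bound, *nolG* is not transcribed.
So NolG is not produced.
No activator is available at the *zorT* promoter, so *zorT* is not transcribed.
→ *zorT* is OFF in A.
Condition B:
Fuculose is absent, so WexP is active.
Xylulose is absent, so NerW is inactive.
With repressor WexP bound, *oxaK* is not transcribed.
So OxaK is not produced.
Indole is present, so HaxQ is active.
Autoinducer-2 is absent, so HolZ is inactive.
With no repressor bound, *nolG* is transcribed.
So NolG is produced and active.
With repressor HaxQ bound, *zorT* is not transcribed.
→ *zorT* is OFF in B.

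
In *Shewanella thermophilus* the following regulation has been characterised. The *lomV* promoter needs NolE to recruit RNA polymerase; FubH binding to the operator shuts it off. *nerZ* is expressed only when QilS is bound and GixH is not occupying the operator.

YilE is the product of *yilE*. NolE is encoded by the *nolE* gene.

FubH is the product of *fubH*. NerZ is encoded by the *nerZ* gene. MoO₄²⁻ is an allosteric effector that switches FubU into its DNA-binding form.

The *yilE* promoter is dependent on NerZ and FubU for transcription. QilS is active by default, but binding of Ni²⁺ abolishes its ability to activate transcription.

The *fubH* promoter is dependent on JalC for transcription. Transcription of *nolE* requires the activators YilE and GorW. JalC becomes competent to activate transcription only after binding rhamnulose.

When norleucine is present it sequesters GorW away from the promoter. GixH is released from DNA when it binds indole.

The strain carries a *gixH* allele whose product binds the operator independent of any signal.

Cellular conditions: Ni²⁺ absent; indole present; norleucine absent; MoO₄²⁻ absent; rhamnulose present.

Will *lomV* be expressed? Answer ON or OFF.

OFF

Rhamnulose is present, so JalC is active.
No repressor is bound and JalC is active, so *fubH* is transcribed.
So FubH is produced and active.
GixH is constitutively active in this strain.
Ni²⁺ is absent, so QilS is active.
With repressor GixH bound, *nerZ* is not transcribed.
So NerZ is not produced.
MoO₄²⁻ is absent, so FubU is inactive.
Required activator NerZ is absent, so *yilE* is not transcribed.
So YilE is not produced.
Norleucine is absent, so GorW is active.
Required activator YilE is absent, so *nolE* is not transcribed.
So NolE is not produced.
With repressor FubH bound, *lomV* is not transcribed.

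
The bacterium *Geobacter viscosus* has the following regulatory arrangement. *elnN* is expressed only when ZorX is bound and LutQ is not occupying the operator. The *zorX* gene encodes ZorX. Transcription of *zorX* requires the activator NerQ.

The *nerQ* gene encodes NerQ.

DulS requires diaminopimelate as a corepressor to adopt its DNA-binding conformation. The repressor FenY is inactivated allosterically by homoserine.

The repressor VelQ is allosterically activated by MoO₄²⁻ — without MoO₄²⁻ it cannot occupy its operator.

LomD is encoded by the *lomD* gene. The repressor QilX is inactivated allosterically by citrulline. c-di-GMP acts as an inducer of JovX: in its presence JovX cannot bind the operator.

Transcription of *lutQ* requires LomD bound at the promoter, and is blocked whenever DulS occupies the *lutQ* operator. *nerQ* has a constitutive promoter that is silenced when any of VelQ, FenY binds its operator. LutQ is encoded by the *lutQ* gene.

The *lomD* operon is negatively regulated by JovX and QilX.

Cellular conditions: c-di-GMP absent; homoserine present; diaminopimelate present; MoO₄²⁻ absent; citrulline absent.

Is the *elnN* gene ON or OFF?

ON

MoO₄²⁻ is absent, so VelQ is inactive.
Homoserine is present, so FenY is inactive.
With no repressor bound, *nerQ* is transcribed.
So NerQ is produced and active.
No repressor is bound and NerQ is active, so *zorX* is transcribed.
So ZorX is produced and active.
c-di-GMP is absent, so JovX is active.
Citrulline is absent, so QilX is active.
With repressor JovX bound, *lomD* is not transcribed.
So LomD is not produced.
Diaminopimelate is present, so DulS is active.
With repressor DulS bound, *lutQ* is not transcribed.
So LutQ is not produced.
No repressor is bound and ZorX is active, so *elnN* is transcribed.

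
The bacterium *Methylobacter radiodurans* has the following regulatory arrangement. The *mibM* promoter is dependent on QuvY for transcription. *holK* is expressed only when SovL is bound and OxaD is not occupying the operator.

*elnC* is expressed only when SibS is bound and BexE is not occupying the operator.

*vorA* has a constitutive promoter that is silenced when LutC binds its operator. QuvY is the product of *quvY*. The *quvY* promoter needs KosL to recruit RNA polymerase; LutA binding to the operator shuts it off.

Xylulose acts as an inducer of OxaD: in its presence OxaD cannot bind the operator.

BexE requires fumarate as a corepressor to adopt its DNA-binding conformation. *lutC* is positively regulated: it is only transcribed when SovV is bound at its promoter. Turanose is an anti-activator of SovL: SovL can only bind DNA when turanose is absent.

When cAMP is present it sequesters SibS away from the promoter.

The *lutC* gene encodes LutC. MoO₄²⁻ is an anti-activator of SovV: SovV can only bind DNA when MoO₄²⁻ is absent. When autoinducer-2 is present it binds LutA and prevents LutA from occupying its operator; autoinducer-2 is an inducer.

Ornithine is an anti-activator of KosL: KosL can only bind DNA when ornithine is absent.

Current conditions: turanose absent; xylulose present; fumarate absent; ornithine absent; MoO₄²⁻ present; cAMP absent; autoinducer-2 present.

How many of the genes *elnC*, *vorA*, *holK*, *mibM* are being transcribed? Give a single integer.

4

cAMP is absent, so SibS is active.
Fumarate is absent, so BexE is inactive.
No repressor is bound and SibS is active, so *elnC* is transcribed.
→ *elnC* is ON.
MoO₄²⁻ is present, so SovV is inactive.
Required activator SovV is absent, so *lutC* is not transcribed.
So LutC is not produced.
With no repressor bound, *vorA* is transcribed.
→ *vorA* is ON.
Xylulose is present, so OxaD is inactive.
Turanose is absent, so SovL is active.
No repressor is bound and SovL is active, so *holK* is transcribed.
→ *holK* is ON.
Autoinducer-2 is present, so LutA is inactive.
Ornithine is absent, so KosL is active.
No repressor is bound and KosL is active, so *quvY* is transcribed.
So QuvY is produced and active.
No repressor is bound and QuvY is active, so *mibM* is transcribed.
→ *mibM* is ON.
4 of the 4 genes are transcribed.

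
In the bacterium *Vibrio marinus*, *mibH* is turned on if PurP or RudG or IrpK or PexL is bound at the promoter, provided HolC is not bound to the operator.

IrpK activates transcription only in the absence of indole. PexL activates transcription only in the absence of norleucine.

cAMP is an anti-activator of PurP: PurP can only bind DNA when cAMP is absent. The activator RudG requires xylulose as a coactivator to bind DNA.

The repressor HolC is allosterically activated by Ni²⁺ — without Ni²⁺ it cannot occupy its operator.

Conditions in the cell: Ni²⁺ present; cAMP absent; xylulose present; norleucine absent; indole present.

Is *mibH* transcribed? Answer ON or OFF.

Ni²⁺ is present, so HolC is active.
cAMP is absent, so PurP is active.
Xylulose is present, so RudG is active.
Indole is present, so IrpK is inactive.
Norleucine is absent, so PexL is active.
With repressor HolC bound, *mibH* is not transcribed.

OFF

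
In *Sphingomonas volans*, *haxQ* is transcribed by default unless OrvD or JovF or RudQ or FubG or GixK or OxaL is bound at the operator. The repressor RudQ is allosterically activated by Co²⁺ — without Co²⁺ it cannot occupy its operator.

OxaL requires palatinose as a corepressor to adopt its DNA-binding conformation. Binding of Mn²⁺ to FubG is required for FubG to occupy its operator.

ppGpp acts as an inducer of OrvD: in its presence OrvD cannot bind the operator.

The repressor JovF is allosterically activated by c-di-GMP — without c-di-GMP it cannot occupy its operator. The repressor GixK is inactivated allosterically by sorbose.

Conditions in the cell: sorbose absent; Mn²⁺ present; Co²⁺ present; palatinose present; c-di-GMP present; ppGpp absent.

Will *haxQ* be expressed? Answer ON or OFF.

ppGpp is absent, so OrvD is active.
c-di-GMP is present, so JovF is active.
Co²⁺ is present, so RudQ is active.
Mn²⁺ is present, so FubG is active.
Sorbose is absent, so GixK is active.
Palatinose is present, so OxaL is active.
With repressor OrvD bound, *haxQ* is not transcribed.

OFF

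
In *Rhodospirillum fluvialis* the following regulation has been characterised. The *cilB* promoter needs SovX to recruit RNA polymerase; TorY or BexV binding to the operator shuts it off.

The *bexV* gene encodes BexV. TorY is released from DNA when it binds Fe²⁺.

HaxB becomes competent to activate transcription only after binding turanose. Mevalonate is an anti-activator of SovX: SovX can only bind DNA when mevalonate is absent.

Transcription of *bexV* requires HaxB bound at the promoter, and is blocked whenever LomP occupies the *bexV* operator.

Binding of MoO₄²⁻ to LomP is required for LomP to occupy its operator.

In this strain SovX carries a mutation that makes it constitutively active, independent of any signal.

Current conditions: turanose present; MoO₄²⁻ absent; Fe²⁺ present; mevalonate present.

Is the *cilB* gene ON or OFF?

Fe²⁺ is present, so TorY is inactive.
Turanose is present, so HaxB is active.
MoO₄²⁻ is absent, so LomP is inactive.
No repressor is bound and HaxB is active, so *bexV* is transcribed.
So BexV is produced and active.
SovX is constitutively active in this strain.
With repressor BexV bound, *cilB* is not transcribed.

OFF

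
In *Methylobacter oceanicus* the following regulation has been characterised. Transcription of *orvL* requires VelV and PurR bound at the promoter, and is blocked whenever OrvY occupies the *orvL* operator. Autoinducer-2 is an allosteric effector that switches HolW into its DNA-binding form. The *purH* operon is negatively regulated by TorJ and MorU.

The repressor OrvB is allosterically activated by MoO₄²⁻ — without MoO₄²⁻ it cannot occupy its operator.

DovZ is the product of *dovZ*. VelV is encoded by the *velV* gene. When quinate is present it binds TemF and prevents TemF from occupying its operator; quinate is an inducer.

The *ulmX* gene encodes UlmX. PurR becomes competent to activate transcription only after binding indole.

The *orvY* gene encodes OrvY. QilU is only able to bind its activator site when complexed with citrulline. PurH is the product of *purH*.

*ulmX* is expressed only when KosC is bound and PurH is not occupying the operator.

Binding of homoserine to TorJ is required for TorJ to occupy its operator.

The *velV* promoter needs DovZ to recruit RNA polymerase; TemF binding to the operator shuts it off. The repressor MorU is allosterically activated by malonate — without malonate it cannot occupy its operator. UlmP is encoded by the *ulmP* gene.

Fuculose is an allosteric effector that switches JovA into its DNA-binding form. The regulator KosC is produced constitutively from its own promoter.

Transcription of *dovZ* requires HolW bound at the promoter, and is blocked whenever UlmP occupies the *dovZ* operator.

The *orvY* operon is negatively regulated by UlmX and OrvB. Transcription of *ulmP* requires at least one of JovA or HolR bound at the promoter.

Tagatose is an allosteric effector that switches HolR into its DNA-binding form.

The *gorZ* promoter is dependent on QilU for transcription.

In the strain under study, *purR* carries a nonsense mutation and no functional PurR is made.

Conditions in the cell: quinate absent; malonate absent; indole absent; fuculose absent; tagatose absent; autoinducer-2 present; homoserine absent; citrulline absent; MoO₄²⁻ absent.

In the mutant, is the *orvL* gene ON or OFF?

Quinate is absent, so TemF is active.
Autoinducer-2 is present, so HolW is active.
Fuculose is absent, so JovA is inactive.
Tagatose is absent, so HolR is inactive.
No activator is available at the *ulmP* promoter, so *ulmP* is not transcribed.
So UlmP is not produced.
No repressor is bound and HolW is active, so *dovZ* is transcribed.
So DovZ is produced and active.
With repressor TemF bound, *velV* is not transcribed.
So VelV is not produced.
PurR is non-functional in this strain, so it has no effect.
Homoserine is absent, so TorJ is inactive.
Malonate is absent, so MorU is inactive.
With no repressor bound, *purH* is transcribed.
So PurH is produced and active.
KosC is produced constitutively and is active.
With repressor PurH bound, *ulmX* is not transcribed.
So UlmX is not produced.
MoO₄²⁻ is absent, so OrvB is inactive.
With no repressor bound, *orvY* is transcribed.
So OrvY is produced and active.
With repressor OrvY bound, *orvL* is not transcribed.

OFF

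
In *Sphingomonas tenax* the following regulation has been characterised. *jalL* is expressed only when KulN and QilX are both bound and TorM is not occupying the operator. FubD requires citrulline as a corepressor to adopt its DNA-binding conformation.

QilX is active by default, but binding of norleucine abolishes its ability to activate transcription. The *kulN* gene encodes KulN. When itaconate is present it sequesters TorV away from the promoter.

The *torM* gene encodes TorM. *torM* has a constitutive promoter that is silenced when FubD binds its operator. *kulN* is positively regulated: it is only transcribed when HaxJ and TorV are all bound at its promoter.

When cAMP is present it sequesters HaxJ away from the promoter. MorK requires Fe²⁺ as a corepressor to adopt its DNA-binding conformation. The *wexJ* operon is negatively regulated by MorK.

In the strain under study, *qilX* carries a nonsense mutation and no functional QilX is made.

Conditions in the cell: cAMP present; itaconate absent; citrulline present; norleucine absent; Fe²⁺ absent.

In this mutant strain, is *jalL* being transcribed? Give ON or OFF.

cAMP is present, so HaxJ is inactive.
Itaconate is absent, so TorV is active.
Required activator HaxJ is absent, so *kulN* is not transcribed.
So KulN is not produced.
QilX is non-functional in this strain, so it has no effect.
Citrulline is present, so FubD is active.
With repressor FubD bound, *torM* is not transcribed.
So TorM is not produced.
Required activator KulN is absent, so *jalL* is not transcribed.

OFF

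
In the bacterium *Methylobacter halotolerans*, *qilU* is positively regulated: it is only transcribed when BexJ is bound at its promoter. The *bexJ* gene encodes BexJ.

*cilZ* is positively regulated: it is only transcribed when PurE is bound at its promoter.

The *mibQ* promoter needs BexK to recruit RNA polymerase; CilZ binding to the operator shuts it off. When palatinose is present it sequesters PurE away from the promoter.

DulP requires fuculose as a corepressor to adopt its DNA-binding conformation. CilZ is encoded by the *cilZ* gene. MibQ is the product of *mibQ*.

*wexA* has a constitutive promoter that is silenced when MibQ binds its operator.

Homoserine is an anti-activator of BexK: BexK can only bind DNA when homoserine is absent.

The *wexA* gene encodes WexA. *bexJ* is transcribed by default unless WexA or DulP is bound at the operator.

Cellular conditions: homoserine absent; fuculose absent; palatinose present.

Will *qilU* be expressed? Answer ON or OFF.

Palatinose is present, so PurE is inactive.
Required activator PurE is absent, so *cilZ* is not transcribed.
So CilZ is not produced.
Homoserine is absent, so BexK is active.
No repressor is bound and BexK is active, so *mibQ* is transcribed.
So MibQ is produced and active.
With repressor MibQ bound, *wexA* is not transcribed.
So WexA is not produced.
Fuculose is absent, so DulP is inactive.
With no repressor bound, *bexJ* is transcribed.
So BexJ is produced and active.
No repressor is bound and BexJ is active, so *qilU* is transcribed.

ON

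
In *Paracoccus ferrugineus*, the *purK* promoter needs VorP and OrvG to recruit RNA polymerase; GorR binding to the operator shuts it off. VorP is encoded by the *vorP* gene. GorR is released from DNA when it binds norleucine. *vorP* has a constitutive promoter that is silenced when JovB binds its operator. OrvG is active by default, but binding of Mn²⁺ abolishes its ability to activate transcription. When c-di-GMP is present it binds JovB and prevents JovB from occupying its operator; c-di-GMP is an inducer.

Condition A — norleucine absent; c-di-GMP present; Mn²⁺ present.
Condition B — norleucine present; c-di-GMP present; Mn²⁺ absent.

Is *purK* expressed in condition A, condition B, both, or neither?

B only

Condition A:
Norleucine is absent, so GorR is active.
c-di-GMP is present, so JovB is inactive.
With no repressor bound, *vorP* is transcribed.
So VorP is produced and active.
Mn²⁺ is present, so OrvG is inactive.
With repressor GorR bound, *purK* is not transcribed.
→ *purK* is OFF in A.
Condition B:
Norleucine is present, so GorR is inactive.
c-di-GMP is present, so JovB is inactive.
With no repressor bound, *vorP* is transcribed.
So VorP is produced and active.
Mn²⁺ is absent, so OrvG is active.
No repressor is bound and VorP and OrvG are active, so *purK* is transcribed.
→ *purK* is ON in B.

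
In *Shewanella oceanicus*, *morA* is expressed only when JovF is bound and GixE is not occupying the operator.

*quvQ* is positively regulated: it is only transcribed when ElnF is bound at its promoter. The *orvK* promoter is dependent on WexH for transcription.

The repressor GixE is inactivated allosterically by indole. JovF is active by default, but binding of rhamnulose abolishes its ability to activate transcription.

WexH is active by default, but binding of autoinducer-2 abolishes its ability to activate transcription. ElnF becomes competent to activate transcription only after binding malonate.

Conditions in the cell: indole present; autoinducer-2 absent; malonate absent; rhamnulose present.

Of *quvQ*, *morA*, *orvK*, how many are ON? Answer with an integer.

Malonate is absent, so ElnF is inactive.
Required activator ElnF is absent, so *quvQ* is not transcribed.
→ *quvQ* is OFF.
Rhamnulose is present, so JovF is inactive.
Indole is present, so GixE is inactive.
Required activator JovF is absent, so *morA* is not transcribed.
→ *morA* is OFF.
Autoinducer-2 is absent, so WexH is active.
No repressor is bound and WexH is active, so *orvK* is transcribed.
→ *orvK* is ON.
1 of the 3 genes is transcribed.

1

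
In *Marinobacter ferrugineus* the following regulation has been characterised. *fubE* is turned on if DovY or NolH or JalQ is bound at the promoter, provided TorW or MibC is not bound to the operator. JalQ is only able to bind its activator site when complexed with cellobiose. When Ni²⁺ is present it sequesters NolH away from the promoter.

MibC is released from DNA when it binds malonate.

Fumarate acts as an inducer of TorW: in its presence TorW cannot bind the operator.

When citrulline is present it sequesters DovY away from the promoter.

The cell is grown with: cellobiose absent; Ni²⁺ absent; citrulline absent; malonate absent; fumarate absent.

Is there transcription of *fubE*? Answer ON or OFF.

Fumarate is absent, so TorW is active.
Citrulline is absent, so DovY is active.
Ni²⁺ is absent, so NolH is active.
Malonate is absent, so MibC is active.
Cellobiose is absent, so JalQ is inactive.
With repressor TorW bound, *fubE* is not transcribed.

OFF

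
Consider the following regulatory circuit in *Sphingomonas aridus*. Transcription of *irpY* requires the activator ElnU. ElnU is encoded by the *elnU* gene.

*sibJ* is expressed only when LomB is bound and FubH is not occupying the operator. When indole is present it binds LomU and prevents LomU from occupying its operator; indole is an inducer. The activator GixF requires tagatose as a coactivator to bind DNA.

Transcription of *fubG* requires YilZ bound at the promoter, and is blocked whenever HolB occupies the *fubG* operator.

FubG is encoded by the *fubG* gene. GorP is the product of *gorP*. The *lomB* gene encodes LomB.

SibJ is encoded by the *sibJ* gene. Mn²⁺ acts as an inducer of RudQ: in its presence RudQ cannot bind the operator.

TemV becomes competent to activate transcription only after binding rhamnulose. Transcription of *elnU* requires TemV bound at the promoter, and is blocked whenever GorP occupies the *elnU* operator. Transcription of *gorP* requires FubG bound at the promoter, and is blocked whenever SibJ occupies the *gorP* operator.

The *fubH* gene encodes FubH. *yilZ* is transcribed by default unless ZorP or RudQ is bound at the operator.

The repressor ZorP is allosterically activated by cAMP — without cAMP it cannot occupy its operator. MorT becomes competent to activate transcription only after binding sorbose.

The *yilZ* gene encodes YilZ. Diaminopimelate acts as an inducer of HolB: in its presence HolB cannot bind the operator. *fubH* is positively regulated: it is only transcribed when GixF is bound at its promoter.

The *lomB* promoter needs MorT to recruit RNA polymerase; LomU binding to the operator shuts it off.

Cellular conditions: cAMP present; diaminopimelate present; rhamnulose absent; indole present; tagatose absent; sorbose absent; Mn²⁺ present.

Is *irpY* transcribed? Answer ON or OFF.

Sorbose is absent, so MorT is inactive.
Indole is present, so LomU is inactive.
Required activator MorT is absent, so *lomB* is not transcribed.
So LomB is not produced.
Tagatose is absent, so GixF is inactive.
Required activator GixF is absent, so *fubH* is not transcribed.
So FubH is not produced.
Required activator LomB is absent, so *sibJ* is not transcribed.
So SibJ is not produced.
cAMP is present, so ZorP is active.
Mn²⁺ is present, so RudQ is inactive.
With repressor ZorP bound, *yilZ* is not transcribed.
So YilZ is not produced.
Diaminopimelate is present, so HolB is inactive.
Required activator YilZ is absent, so *fubG* is not transcribed.
So FubG is not produced.
Required activator FubG is absent, so *gorP* is not transcribed.
So GorP is not produced.
Rhamnulose is absent, so TemV is inactive.
Required activator TemV is absent, so *elnU* is not transcribed.
So ElnU is not produced.
Required activator ElnU is absent, so *irpY* is not transcribed.

OFF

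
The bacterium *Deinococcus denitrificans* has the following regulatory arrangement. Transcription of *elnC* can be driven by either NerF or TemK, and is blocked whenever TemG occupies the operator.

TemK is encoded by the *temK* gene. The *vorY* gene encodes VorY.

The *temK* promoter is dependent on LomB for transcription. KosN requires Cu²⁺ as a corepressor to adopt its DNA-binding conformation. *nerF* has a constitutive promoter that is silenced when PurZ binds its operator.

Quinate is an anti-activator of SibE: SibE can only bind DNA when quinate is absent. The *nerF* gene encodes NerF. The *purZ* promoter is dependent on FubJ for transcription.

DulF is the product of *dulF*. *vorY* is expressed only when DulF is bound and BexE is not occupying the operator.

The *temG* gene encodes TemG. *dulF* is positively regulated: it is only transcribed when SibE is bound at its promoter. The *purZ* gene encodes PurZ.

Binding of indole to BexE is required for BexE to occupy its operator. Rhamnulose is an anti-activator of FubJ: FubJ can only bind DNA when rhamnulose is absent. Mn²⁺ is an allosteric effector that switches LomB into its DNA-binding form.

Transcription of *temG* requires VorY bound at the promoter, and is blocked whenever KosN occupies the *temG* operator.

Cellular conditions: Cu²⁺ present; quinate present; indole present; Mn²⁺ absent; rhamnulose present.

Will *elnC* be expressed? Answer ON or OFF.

ON

Quinate is present, so SibE is inactive.
Required activator SibE is absent, so *dulF* is not transcribed.
So DulF is not produced.
Indole is present, so BexE is active.
With repressor BexE bound, *vorY* is not transcribed.
So VorY is not produced.
Cu²⁺ is present, so KosN is active.
With repressor KosN bound, *temG* is not transcribed.
So TemG is not produced.
Rhamnulose is present, so FubJ is inactive.
Required activator FubJ is absent, so *purZ* is not transcribed.
So PurZ is not produced.
With no repressor bound, *nerF* is transcribed.
So NerF is produced and active.
Mn²⁺ is absent, so LomB is inactive.
Required activator LomB is absent, so *temK* is not transcribed.
So TemK is not produced.
Activator NerF is present, so *elnC* is transcribed.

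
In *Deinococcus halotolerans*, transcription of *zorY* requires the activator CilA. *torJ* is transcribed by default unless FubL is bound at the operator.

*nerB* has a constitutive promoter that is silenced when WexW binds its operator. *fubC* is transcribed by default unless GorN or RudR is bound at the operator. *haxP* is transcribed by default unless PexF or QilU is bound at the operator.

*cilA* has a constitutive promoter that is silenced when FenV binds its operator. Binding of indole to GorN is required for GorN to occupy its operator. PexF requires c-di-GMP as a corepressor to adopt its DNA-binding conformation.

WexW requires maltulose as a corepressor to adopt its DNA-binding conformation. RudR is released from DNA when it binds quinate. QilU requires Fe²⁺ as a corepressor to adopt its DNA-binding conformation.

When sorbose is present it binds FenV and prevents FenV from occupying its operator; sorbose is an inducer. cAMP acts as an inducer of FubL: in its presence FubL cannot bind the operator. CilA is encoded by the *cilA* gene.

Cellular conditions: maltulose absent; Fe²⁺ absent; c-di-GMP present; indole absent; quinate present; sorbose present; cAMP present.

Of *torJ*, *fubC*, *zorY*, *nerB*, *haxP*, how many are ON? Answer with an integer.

cAMP is present, so FubL is inactive.
With no repressor bound, *torJ* is transcribed.
→ *torJ* is ON.
Indole is absent, so GorN is inactive.
Quinate is present, so RudR is inactive.
With no repressor bound, *fubC* is transcribed.
→ *fubC* is ON.
Sorbose is present, so FenV is inactive.
With no repressor bound, *cilA* is transcribed.
So CilA is produced and active.
No repressor is bound and CilA is active, so *zorY* is transcribed.
→ *zorY* is ON.
Maltulose is absent, so WexW is inactive.
With no repressor bound, *nerB* is transcribed.
→ *nerB* is ON.
c-di-GMP is present, so PexF is active.
Fe²⁺ is absent, so QilU is inactive.
With repressor PexF bound, *haxP* is not transcribed.
→ *haxP* is OFF.
4 of the 5 genes are transcribed.

4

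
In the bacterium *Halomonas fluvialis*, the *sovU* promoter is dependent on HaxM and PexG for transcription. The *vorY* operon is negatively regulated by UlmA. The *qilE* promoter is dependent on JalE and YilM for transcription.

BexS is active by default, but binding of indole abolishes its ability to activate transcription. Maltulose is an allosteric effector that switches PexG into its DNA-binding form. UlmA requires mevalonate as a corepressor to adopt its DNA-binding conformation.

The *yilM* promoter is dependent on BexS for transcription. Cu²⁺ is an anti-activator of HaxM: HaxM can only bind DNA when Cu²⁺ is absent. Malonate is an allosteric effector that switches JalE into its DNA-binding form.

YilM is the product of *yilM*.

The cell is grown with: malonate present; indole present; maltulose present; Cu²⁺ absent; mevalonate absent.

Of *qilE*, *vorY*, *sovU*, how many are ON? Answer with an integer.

Malonate is present, so JalE is active.
Indole is present, so BexS is inactive.
Required activator BexS is absent, so *yilM* is not transcribed.
So YilM is not produced.
Required activator YilM is absent, so *qilE* is not transcribed.
→ *qilE* is OFF.
Mevalonate is absent, so UlmA is inactive.
With no repressor bound, *vorY* is transcribed.
→ *vorY* is ON.
Cu²⁺ is absent, so HaxM is active.
Maltulose is present, so PexG is active.
No repressor is bound and HaxM and PexG are active, so *sovU* is transcribed.
→ *sovU* is ON.
2 of the 3 genes are transcribed.

2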